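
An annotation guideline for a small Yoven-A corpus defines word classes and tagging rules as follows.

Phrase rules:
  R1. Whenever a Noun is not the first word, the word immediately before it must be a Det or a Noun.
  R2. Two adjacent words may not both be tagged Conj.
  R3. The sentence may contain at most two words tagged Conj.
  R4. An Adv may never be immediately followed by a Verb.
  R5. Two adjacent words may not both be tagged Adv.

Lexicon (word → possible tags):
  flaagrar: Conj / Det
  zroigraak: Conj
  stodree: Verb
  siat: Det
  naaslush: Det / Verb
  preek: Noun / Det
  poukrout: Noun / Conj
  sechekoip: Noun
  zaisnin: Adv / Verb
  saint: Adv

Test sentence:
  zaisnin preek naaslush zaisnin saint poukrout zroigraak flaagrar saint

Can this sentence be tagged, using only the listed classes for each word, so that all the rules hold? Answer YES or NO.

Candidates per position — 1:zaisnin {Adv,Verb}; 2:preek {Noun,Det}; 3:naaslush {Det,Verb}; 4:zaisnin {Adv,Verb}; 5:saint {Adv}; 6:poukrout {Noun,Conj}; 7:zroigraak {Conj}; 8:flaagrar {Conj,Det}; 9:saint {Adv}.
Every candidate sequence violates at least one rule; no consistent tagging exists.

NO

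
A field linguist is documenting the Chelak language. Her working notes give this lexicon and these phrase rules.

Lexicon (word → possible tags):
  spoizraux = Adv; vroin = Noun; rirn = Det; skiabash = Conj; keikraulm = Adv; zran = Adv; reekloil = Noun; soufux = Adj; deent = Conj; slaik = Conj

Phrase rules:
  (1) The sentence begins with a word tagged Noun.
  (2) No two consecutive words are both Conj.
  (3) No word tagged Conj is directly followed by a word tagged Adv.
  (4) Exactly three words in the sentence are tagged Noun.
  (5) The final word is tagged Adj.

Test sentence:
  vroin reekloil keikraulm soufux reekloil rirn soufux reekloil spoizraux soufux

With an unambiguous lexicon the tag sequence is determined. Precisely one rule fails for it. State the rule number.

4

Fixed tagging: Noun Noun Adv Adj Noun Det Adj Noun Adv Adj.
Applying the rules: R1 ok, R2 ok, R3 ok, R4 fails, R5 ok.
Only rule 4 fails.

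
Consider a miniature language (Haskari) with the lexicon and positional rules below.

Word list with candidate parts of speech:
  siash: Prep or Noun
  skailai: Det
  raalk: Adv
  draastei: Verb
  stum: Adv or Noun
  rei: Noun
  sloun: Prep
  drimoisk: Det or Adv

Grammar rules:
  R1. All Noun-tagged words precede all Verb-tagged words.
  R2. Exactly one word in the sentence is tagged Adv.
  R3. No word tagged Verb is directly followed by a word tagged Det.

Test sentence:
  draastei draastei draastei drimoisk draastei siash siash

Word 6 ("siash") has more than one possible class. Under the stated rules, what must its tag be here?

Prep

Candidates per position — 1:draastei {Verb}; 2:draastei {Verb}; 3:draastei {Verb}; 4:drimoisk {Det,Adv}; 5:draastei {Verb}; 6:siash {Prep,Noun}; 7:siash {Prep,Noun}.
Position 4: Det is ruled out by rule 2; that leaves Adv.
Position 6: Noun is ruled out by rule 1; that leaves Prep.
Position 7: Noun is ruled out by rule 1; that leaves Prep.
The unique satisfying tagging is: Verb Verb Verb Adv Verb Prep Prep.
Check: rule 1 ✓; rule 2 ✓; rule 3 ✓.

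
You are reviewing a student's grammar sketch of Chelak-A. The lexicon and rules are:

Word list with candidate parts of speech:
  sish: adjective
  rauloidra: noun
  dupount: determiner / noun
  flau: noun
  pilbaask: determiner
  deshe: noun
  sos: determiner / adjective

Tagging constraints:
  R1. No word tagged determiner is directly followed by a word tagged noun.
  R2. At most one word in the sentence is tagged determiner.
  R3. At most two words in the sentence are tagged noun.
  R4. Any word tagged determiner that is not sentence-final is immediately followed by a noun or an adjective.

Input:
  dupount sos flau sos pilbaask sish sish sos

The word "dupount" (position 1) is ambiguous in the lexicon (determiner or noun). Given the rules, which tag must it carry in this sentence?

noun

Candidates per position — 1:dupount {determiner,noun}; 2:sos {determiner,adjective}; 3:flau {noun}; 4:sos {determiner,adjective}; 5:pilbaask {determiner}; 6:sish {adjective}; 7:sish {adjective}; 8:sos {determiner,adjective}.
Word 1 cannot be determiner — rule 2 would then fail for every completion. It is noun.
Word 2 cannot be determiner — rule 1 would then fail for every completion. It is adjective.
Word 4 cannot be determiner — rule 2 would then fail for every completion. It is adjective.
Word 8 cannot be determiner — rule 2 would then fail for every completion. It is adjective.
So the tagging must be: noun adjective noun adjective determiner adjective adjective adjective.
Rule-by-rule: rule 1 ok; rule 2 ok; rule 3 ok; rule 4 ok.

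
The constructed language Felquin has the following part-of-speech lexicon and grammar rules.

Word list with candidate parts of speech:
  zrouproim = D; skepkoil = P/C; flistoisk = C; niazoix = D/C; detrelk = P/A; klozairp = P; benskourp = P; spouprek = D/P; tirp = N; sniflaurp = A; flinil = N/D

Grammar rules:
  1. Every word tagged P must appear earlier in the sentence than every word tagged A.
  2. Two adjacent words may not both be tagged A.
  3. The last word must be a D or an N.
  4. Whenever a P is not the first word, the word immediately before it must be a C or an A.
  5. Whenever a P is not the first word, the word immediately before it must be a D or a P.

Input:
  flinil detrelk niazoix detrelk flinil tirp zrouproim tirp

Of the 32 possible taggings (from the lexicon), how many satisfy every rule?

Candidates per position — 1:flinil {N,D}; 2:detrelk {P,A}; 3:niazoix {D,C}; 4:detrelk {P,A}; 5:flinil {N,D}; 6:tirp {N}; 7:zrouproim {D}; 8:tirp {N}.
There are 32 candidate sequences in total.
Checking each against the rules leaves 8 sequences.
Count = 8.

8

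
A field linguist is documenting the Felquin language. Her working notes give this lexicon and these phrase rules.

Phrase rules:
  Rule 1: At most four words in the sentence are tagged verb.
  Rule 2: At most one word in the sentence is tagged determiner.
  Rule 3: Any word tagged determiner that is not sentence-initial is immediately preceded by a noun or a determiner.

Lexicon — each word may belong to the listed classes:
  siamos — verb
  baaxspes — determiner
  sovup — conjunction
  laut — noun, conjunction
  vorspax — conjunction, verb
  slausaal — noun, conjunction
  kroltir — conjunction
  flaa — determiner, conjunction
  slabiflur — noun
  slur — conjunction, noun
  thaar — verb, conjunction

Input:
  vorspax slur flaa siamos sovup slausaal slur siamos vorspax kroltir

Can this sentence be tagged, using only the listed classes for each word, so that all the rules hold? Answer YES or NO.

Candidates per position — 1:vorspax {conjunction,verb}; 2:slur {conjunction,noun}; 3:flaa {determiner,conjunction}; 4:siamos {verb}; 5:sovup {conjunction}; 6:slausaal {noun,conjunction}; 7:slur {conjunction,noun}; 8:siamos {verb}; 9:vorspax {conjunction,verb}; 10:kroltir {conjunction}.
One satisfying assignment: conjunction noun conjunction verb conjunction noun conjunction verb conjunction conjunction.
Rule-by-rule: rule 1 ✓; rule 2 ✓; rule 3 ✓.

YES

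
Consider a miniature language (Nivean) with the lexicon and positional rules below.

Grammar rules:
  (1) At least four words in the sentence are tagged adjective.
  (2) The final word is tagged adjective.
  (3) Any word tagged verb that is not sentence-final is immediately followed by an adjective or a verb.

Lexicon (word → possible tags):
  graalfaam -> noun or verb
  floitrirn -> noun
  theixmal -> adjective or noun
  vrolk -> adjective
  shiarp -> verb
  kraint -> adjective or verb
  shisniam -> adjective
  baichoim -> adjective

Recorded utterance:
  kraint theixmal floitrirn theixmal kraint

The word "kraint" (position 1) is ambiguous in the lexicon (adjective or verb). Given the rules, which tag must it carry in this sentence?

adjective

Candidates per position — 1:kraint {adjective,verb}; 2:theixmal {adjective,noun}; 3:floitrirn {noun}; 4:theixmal {adjective,noun}; 5:kraint {adjective,verb}.
Position 1: tagging it verb would leave rule 1 unsatisfiable, so it must be adjective.
Position 2: tagging it noun would leave rule 1 unsatisfiable, so it must be adjective.
Position 4: tagging it noun would leave rule 1 unsatisfiable, so it must be adjective.
Position 5: tagging it verb would leave rule 1 unsatisfiable, so it must be adjective.
So the tagging must be: adjective adjective noun adjective adjective.
Verifying each rule — rule 1 ok; rule 2 ok; rule 3 ok.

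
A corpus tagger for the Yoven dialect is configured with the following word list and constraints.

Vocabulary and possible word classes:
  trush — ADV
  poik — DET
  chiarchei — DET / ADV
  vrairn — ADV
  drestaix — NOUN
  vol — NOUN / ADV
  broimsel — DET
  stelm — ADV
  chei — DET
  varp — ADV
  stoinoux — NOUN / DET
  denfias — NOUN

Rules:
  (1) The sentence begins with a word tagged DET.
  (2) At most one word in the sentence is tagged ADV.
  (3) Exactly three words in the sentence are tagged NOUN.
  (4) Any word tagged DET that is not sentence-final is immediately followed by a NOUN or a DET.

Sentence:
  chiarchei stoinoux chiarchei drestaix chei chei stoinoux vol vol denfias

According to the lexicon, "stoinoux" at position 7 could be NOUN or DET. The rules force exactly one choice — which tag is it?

Candidates per position — 1:chiarchei {DET,ADV}; 2:stoinoux {NOUN,DET}; 3:chiarchei {DET,ADV}; 4:drestaix {NOUN}; 5:chei {DET}; 6:chei {DET}; 7:stoinoux {NOUN,DET}; 8:vol {NOUN,ADV}; 9:vol {NOUN,ADV}; 10:denfias {NOUN}.
Position 1: ADV is ruled out by rule 1; that leaves DET.
Position 7: the remaining choice is settled jointly with positions 2, 3, 8, 9 — only DET at position 7 is part of a tagging that satisfies every rule.
So the tagging must be: DET DET DET NOUN DET DET DET NOUN ADV NOUN.
Verifying each rule — rule 1 ✓; rule 2 ✓; rule 3 ✓; rule 4 ✓.

DET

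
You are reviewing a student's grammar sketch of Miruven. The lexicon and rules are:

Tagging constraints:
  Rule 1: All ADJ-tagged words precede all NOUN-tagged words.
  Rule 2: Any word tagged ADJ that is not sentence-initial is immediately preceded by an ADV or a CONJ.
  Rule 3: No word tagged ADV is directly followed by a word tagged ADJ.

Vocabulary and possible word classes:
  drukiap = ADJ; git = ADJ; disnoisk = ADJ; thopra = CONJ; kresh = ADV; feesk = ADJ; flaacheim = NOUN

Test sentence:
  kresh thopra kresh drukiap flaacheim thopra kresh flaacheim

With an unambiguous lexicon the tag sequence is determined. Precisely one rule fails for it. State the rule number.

3

Fixed tagging: ADV CONJ ADV ADJ NOUN CONJ ADV NOUN.
Rule check: R1 holds, R2 holds, R3 violated.
Only rule 3 fails.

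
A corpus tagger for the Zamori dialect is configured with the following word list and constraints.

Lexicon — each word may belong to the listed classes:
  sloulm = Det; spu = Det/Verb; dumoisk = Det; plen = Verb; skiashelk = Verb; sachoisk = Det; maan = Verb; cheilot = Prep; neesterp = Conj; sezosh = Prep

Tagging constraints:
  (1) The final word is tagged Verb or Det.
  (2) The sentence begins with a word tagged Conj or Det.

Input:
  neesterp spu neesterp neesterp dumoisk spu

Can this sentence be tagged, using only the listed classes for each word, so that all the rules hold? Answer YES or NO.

YES

Candidates per position — 1:neesterp {Conj}; 2:spu {Det,Verb}; 3:neesterp {Conj}; 4:neesterp {Conj}; 5:dumoisk {Det}; 6:spu {Det,Verb}.
One satisfying assignment: Conj Verb Conj Conj Det Det.
Rule-by-rule: rule 1 satisfied; rule 2 satisfied.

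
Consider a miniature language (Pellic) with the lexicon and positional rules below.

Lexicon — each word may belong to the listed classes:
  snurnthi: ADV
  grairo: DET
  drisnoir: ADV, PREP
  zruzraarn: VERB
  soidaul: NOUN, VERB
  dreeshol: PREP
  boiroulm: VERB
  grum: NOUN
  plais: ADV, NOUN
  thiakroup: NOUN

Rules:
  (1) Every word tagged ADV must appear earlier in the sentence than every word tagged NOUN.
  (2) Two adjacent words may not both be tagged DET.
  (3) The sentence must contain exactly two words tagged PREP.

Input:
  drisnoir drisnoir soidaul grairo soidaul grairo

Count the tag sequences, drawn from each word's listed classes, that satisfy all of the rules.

Candidates per position — 1:drisnoir {ADV,PREP}; 2:drisnoir {ADV,PREP}; 3:soidaul {NOUN,VERB}; 4:grairo {DET}; 5:soidaul {NOUN,VERB}; 6:grairo {DET}.
There are 16 candidate sequences in total.
The sequences that satisfy every rule: PREP PREP NOUN DET NOUN DET; PREP PREP NOUN DET VERB DET; PREP PREP VERB DET NOUN DET; PREP PREP VERB DET VERB DET.
Count = 4.

4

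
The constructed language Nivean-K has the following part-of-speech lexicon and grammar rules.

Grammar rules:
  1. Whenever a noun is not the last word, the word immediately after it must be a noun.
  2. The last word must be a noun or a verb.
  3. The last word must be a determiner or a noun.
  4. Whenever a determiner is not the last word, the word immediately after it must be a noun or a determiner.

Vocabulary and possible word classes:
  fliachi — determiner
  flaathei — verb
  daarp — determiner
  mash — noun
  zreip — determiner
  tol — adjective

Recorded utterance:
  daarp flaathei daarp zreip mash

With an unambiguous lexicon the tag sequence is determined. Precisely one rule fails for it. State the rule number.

Fixed tagging: determiner verb determiner determiner noun.
Applying the rules: R1 ✓, R2 ✓, R3 ✓, R4 ✗.
Only rule 4 fails.

4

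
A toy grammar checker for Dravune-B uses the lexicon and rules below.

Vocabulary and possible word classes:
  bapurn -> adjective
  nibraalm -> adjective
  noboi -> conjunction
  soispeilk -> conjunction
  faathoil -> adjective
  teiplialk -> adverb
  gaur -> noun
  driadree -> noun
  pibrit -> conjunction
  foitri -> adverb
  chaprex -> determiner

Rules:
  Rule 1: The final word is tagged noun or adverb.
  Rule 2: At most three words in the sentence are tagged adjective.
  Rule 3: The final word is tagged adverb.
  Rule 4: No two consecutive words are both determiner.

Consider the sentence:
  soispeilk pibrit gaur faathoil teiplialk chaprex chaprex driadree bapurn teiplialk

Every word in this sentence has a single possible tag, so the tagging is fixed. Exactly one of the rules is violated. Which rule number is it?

4

Fixed tagging: conjunction conjunction noun adjective adverb determiner determiner noun adjective adverb.
Applying the rules: R1 ok, R2 ok, R3 ok, R4 fails.
Only rule 4 fails.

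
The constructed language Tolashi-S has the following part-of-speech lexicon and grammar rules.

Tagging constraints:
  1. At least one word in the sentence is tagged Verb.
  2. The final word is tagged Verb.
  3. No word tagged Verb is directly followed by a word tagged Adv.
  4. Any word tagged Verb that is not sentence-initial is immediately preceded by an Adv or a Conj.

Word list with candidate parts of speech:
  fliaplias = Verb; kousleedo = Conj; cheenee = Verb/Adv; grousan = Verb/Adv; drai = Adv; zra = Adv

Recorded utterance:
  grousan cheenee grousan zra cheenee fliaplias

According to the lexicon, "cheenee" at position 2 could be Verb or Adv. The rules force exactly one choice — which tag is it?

Adv

Candidates per position — 1:grousan {Verb,Adv}; 2:cheenee {Verb,Adv}; 3:grousan {Verb,Adv}; 4:zra {Adv}; 5:cheenee {Verb,Adv}; 6:fliaplias {Verb}.
At position 1, choosing Verb makes rule 3 impossible to satisfy; hence Adv.
At position 2, choosing Verb makes rule 3 impossible to satisfy; hence Adv.
At position 3, choosing Verb makes rule 3 impossible to satisfy; hence Adv.
At position 5, choosing Verb makes rule 4 impossible to satisfy; hence Adv.
So the tagging must be: Adv Adv Adv Adv Adv Verb.
Check: rule 1 ✓; rule 2 ✓; rule 3 ✓; rule 4 ✓.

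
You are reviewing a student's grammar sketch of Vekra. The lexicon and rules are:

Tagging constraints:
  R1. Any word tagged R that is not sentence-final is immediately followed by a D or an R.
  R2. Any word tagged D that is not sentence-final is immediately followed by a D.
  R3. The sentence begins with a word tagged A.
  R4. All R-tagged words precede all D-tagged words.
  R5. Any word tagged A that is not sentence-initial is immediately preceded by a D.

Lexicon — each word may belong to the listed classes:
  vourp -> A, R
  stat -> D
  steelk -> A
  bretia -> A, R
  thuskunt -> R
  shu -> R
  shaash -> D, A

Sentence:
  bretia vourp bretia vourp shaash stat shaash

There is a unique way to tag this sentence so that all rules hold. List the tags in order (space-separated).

A R R R D D D

Candidates per position — 1:bretia {A,R}; 2:vourp {A,R}; 3:bretia {A,R}; 4:vourp {A,R}; 5:shaash {D,A}; 6:stat {D}; 7:shaash {D,A}.
Position 1: R is ruled out by rule 3; that leaves A.
Position 2: A is ruled out by rule 5; that leaves R.
Position 3: A is ruled out by rule 1; that leaves R.
Position 4: A is ruled out by rule 1; that leaves R.
Position 5: A is ruled out by rule 1; that leaves D.
Position 7: A is ruled out by rule 2; that leaves D.
The only consistent sequence is: A R R R D D D.
Verifying each rule — rule 1 ✓; rule 2 ✓; rule 3 ✓; rule 4 ✓; rule 5 ✓.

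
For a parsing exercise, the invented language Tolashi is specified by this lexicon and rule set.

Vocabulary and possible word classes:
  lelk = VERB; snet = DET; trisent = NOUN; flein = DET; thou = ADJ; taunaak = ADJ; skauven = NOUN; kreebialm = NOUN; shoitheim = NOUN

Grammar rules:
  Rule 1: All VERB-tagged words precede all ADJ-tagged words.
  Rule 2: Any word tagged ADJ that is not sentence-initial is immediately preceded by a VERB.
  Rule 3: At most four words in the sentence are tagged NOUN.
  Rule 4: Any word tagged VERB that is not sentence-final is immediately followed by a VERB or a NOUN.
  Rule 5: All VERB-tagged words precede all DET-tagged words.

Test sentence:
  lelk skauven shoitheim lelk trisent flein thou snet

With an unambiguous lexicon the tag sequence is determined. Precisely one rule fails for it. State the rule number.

Fixed tagging: VERB NOUN NOUN VERB NOUN DET ADJ DET.
Checking each rule: R1 holds, R2 violated, R3 holds, R4 holds, R5 holds.
Only rule 2 fails.

2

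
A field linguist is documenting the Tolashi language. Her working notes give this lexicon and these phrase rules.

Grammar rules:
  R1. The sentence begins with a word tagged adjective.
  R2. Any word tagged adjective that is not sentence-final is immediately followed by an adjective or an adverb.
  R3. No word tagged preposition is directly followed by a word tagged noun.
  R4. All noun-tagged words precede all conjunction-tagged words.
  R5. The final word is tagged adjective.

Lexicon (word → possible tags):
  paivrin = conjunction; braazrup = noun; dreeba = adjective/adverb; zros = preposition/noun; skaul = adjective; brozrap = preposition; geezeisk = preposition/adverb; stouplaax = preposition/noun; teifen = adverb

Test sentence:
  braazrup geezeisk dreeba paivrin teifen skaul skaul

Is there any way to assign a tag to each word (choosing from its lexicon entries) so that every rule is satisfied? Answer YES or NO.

Candidates per position — 1:braazrup {noun}; 2:geezeisk {preposition,adverb}; 3:dreeba {adjective,adverb}; 4:paivrin {conjunction}; 5:teifen {adverb}; 6:skaul {adjective}; 7:skaul {adjective}.
Rule 1 cannot be satisfied by any choice of tags from the lexicon.
So there is no consistent tagging.

NO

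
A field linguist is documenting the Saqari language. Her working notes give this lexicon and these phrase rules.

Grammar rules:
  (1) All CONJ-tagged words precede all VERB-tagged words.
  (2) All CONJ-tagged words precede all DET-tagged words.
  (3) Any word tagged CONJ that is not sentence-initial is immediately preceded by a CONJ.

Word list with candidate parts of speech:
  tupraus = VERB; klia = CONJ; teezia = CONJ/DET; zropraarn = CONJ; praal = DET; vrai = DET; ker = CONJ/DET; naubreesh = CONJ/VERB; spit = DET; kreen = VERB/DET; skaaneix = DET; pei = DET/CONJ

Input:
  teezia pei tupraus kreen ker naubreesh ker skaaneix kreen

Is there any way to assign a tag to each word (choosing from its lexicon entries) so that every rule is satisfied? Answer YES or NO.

Candidates per position — 1:teezia {CONJ,DET}; 2:pei {DET,CONJ}; 3:tupraus {VERB}; 4:kreen {VERB,DET}; 5:ker {CONJ,DET}; 6:naubreesh {CONJ,VERB}; 7:ker {CONJ,DET}; 8:skaaneix {DET}; 9:kreen {VERB,DET}.
One satisfying assignment: CONJ CONJ VERB VERB DET VERB DET DET DET.
Verifying each rule — rule 1 satisfied; rule 2 satisfied; rule 3 satisfied.

YES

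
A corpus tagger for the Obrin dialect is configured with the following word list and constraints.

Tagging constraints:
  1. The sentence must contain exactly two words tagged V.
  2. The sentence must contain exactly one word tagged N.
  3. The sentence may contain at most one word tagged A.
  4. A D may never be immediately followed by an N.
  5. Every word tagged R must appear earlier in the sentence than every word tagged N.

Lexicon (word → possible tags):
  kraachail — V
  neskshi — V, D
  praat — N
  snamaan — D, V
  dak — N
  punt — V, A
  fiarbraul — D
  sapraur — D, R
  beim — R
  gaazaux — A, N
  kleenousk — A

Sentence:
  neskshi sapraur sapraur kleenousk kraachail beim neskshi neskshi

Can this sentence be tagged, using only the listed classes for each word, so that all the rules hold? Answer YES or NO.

Candidates per position — 1:neskshi {V,D}; 2:sapraur {D,R}; 3:sapraur {D,R}; 4:kleenousk {A}; 5:kraachail {V}; 6:beim {R}; 7:neskshi {V,D}; 8:neskshi {V,D}.
Rule 2 cannot be satisfied by any choice of tags from the lexicon.
So there is no consistent tagging.

NO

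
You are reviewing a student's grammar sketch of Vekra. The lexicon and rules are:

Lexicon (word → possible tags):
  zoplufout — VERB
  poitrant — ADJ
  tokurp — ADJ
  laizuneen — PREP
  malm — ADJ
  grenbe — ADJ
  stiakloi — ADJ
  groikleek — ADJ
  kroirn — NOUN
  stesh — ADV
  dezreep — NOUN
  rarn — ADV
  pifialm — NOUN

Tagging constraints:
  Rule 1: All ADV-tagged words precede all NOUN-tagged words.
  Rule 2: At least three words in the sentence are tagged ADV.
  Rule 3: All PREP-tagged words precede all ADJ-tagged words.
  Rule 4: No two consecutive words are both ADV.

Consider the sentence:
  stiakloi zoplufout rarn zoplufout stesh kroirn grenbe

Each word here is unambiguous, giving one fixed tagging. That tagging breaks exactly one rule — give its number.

2

Fixed tagging: ADJ VERB ADV VERB ADV NOUN ADJ.
Rule check: R1 ✓, R2 ✗, R3 ✓, R4 ✓.
Only rule 2 fails.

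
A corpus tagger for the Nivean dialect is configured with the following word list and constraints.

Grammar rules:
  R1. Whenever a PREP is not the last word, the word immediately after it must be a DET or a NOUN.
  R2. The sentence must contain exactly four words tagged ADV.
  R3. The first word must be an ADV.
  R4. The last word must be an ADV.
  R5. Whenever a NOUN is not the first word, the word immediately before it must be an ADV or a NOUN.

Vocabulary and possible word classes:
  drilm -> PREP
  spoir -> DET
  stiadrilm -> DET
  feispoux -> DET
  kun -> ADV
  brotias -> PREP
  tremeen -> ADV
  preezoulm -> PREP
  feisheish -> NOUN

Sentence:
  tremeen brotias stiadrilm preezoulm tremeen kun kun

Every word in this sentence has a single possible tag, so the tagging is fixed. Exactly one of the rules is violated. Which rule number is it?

1

Fixed tagging: ADV PREP DET PREP ADV ADV ADV.
Rule check: R1 fail, R2 pass, R3 pass, R4 pass, R5 pass.
Only rule 1 fails.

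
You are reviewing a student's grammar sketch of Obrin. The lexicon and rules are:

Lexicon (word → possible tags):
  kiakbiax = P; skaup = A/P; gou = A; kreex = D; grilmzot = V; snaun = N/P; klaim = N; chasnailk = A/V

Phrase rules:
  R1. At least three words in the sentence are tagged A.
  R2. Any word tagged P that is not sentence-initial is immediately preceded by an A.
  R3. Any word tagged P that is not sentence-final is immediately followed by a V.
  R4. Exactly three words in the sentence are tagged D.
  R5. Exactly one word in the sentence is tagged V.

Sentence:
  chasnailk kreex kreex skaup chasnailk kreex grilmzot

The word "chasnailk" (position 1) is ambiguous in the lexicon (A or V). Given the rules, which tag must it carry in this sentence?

Candidates per position — 1:chasnailk {A,V}; 2:kreex {D}; 3:kreex {D}; 4:skaup {A,P}; 5:chasnailk {A,V}; 6:kreex {D}; 7:grilmzot {V}.
Word 1 cannot be V — rule 1 would then fail for every completion. It is A.
Word 4 cannot be P — rule 1 would then fail for every completion. It is A.
Word 5 cannot be V — rule 1 would then fail for every completion. It is A.
That leaves exactly one tagging: A D D A A D V.
Verifying each rule — rule 1 holds; rule 2 holds; rule 3 holds; rule 4 holds; rule 5 holds.

A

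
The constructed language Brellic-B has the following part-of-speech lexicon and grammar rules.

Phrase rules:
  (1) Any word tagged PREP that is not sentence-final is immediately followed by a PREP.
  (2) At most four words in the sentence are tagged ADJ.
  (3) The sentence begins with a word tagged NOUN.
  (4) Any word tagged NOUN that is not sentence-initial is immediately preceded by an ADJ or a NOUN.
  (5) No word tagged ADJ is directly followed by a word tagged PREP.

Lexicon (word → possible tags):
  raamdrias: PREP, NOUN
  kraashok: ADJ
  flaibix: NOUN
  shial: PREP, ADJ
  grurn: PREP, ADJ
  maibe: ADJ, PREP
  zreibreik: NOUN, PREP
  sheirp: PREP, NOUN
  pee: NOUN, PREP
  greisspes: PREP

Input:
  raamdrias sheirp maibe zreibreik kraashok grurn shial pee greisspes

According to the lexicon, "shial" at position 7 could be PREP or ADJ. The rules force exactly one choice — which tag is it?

Candidates per position — 1:raamdrias {PREP,NOUN}; 2:sheirp {PREP,NOUN}; 3:maibe {ADJ,PREP}; 4:zreibreik {NOUN,PREP}; 5:kraashok {ADJ}; 6:grurn {PREP,ADJ}; 7:shial {PREP,ADJ}; 8:pee {NOUN,PREP}; 9:greisspes {PREP}.
Word 1 cannot be PREP — rule 1 would then fail for every completion. It is NOUN.
Word 2 cannot be PREP — rule 1 would then fail for every completion. It is NOUN.
Word 3 cannot be PREP — rule 1 would then fail for every completion. It is ADJ.
Word 4 cannot be PREP — rule 1 would then fail for every completion. It is NOUN.
Word 6 cannot be PREP — rule 5 would then fail for every completion. It is ADJ.
Word 7 cannot be PREP — rule 5 would then fail for every completion. It is ADJ.
Word 8 cannot be PREP — rule 5 would then fail for every completion. It is NOUN.
The unique satisfying tagging is: NOUN NOUN ADJ NOUN ADJ ADJ ADJ NOUN PREP.
Rule-by-rule: rule 1 ok; rule 2 ok; rule 3 ok; rule 4 ok; rule 5 ok.

ADJ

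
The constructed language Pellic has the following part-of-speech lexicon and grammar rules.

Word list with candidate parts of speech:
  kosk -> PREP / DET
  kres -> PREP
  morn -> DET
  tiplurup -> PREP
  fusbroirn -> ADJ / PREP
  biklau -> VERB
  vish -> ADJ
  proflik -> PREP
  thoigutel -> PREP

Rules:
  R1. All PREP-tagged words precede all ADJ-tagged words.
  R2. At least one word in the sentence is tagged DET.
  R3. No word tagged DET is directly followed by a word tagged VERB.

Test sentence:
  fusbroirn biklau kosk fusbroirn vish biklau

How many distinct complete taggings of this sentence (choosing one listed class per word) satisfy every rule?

3

Candidates per position — 1:fusbroirn {ADJ,PREP}; 2:biklau {VERB}; 3:kosk {PREP,DET}; 4:fusbroirn {ADJ,PREP}; 5:vish {ADJ}; 6:biklau {VERB}.
There are 8 candidate sequences in total.
The sequences that satisfy every rule: ADJ VERB DET ADJ ADJ VERB; PREP VERB DET ADJ ADJ VERB; PREP VERB DET PREP ADJ VERB.
Count = 3.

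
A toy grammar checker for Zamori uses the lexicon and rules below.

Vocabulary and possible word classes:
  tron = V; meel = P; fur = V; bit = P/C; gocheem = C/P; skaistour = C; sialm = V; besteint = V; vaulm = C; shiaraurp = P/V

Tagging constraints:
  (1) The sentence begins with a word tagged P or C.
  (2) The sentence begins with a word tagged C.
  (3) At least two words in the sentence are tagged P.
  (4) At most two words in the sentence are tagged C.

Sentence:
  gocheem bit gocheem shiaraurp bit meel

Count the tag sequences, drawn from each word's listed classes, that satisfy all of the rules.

Candidates per position — 1:gocheem {C,P}; 2:bit {P,C}; 3:gocheem {C,P}; 4:shiaraurp {P,V}; 5:bit {P,C}; 6:meel {P}.
There are 32 candidate sequences in total.
Checking each against the rules leaves 8 sequences.
Count = 8.

8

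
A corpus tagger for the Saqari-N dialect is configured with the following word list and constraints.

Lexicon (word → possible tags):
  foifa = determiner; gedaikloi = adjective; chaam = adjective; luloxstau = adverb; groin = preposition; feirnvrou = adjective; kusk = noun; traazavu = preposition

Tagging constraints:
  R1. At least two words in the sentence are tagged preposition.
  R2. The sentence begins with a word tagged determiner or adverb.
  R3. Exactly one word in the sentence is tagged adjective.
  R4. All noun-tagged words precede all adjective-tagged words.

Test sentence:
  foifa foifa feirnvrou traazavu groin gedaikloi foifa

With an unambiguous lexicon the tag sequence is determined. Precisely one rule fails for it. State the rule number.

Fixed tagging: determiner determiner adjective preposition preposition adjective determiner.
Applying the rules: R1 holds, R2 holds, R3 violated, R4 holds.
Only rule 3 fails.

3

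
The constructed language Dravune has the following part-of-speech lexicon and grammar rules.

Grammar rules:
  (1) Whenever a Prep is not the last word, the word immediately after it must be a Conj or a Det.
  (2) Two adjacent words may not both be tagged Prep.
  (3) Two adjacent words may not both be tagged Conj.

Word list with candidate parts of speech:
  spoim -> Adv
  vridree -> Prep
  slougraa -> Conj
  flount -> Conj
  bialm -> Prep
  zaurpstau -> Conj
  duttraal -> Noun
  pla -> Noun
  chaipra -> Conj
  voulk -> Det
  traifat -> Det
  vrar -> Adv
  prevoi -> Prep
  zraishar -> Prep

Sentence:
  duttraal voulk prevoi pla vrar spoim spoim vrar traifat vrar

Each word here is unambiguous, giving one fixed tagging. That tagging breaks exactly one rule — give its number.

Fixed tagging: Noun Det Prep Noun Adv Adv Adv Adv Det Adv.
Applying the rules: R1 fail, R2 pass, R3 pass.
Only rule 1 fails.

1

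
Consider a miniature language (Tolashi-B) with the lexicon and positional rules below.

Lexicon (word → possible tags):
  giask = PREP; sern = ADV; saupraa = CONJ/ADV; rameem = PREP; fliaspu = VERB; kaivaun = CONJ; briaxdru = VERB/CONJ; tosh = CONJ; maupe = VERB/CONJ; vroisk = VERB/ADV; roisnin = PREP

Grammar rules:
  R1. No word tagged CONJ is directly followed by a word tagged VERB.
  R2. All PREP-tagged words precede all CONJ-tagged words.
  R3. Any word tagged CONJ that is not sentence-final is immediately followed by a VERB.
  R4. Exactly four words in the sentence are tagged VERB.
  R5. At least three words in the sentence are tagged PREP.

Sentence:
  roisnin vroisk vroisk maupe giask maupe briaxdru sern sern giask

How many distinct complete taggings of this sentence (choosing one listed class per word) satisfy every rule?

Candidates per position — 1:roisnin {PREP}; 2:vroisk {VERB,ADV}; 3:vroisk {VERB,ADV}; 4:maupe {VERB,CONJ}; 5:giask {PREP}; 6:maupe {VERB,CONJ}; 7:briaxdru {VERB,CONJ}; 8:sern {ADV}; 9:sern {ADV}; 10:giask {PREP}.
There are 32 candidate sequences in total.
The sequences that satisfy every rule: PREP VERB ADV VERB PREP VERB VERB ADV ADV PREP; PREP ADV VERB VERB PREP VERB VERB ADV ADV PREP.
Count = 2.

2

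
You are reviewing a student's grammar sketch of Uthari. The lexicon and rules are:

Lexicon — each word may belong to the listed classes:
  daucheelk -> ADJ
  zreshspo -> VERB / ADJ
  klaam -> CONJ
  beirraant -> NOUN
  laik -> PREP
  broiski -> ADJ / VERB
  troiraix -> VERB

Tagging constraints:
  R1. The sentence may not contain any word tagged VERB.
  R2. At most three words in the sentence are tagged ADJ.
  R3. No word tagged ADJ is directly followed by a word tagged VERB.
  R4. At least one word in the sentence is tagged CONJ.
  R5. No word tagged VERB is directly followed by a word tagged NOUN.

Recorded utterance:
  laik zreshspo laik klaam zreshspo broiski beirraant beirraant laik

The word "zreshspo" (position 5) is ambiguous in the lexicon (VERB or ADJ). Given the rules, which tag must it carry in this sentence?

ADJ

Candidates per position — 1:laik {PREP}; 2:zreshspo {VERB,ADJ}; 3:laik {PREP}; 4:klaam {CONJ}; 5:zreshspo {VERB,ADJ}; 6:broiski {ADJ,VERB}; 7:beirraant {NOUN}; 8:beirraant {NOUN}; 9:laik {PREP}.
Position 2: tagging it VERB would leave rule 1 unsatisfiable, so it must be ADJ.
Position 5: tagging it VERB would leave rule 1 unsatisfiable, so it must be ADJ.
Position 6: tagging it VERB would leave rule 1 unsatisfiable, so it must be ADJ.
The unique satisfying tagging is: PREP ADJ PREP CONJ ADJ ADJ NOUN NOUN PREP.
Rule-by-rule: rule 1 holds; rule 2 holds; rule 3 holds; rule 4 holds; rule 5 holds.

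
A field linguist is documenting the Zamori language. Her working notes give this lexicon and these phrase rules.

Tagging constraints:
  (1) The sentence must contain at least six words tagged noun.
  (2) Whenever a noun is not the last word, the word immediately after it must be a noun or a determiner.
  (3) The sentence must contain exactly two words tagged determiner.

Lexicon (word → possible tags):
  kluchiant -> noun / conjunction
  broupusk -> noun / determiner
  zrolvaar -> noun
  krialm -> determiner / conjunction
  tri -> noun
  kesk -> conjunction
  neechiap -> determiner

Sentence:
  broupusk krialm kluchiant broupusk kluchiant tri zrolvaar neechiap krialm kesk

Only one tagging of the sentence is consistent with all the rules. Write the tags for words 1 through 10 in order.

noun determiner noun noun noun noun noun determiner conjunction conjunction

Candidates per position — 1:broupusk {noun,determiner}; 2:krialm {determiner,conjunction}; 3:kluchiant {noun,conjunction}; 4:broupusk {noun,determiner}; 5:kluchiant {noun,conjunction}; 6:tri {noun}; 7:zrolvaar {noun}; 8:neechiap {determiner}; 9:krialm {determiner,conjunction}; 10:kesk {conjunction}.
At position 1, choosing determiner makes rule 1 impossible to satisfy; hence noun.
At position 2, choosing conjunction makes rule 2 impossible to satisfy; hence determiner.
At position 3, choosing conjunction makes rule 1 impossible to satisfy; hence noun.
At position 4, choosing determiner makes rule 1 impossible to satisfy; hence noun.
At position 5, choosing conjunction makes rule 1 impossible to satisfy; hence noun.
At position 9, choosing determiner makes rule 3 impossible to satisfy; hence conjunction.
The unique satisfying tagging is: noun determiner noun noun noun noun noun determiner conjunction conjunction.
Verifying each rule — rule 1 ✓; rule 2 ✓; rule 3 ✓.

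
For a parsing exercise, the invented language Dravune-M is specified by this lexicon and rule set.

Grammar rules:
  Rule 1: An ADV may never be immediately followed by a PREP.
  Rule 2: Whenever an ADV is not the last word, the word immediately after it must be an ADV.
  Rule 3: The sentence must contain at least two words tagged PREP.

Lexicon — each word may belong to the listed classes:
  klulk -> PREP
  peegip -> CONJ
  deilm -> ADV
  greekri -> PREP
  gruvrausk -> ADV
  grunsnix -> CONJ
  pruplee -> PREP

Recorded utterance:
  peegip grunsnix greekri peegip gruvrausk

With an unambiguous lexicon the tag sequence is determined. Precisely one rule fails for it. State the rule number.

3

Fixed tagging: CONJ CONJ PREP CONJ ADV.
Checking each rule: R1 ✓, R2 ✓, R3 ✗.
Only rule 3 fails.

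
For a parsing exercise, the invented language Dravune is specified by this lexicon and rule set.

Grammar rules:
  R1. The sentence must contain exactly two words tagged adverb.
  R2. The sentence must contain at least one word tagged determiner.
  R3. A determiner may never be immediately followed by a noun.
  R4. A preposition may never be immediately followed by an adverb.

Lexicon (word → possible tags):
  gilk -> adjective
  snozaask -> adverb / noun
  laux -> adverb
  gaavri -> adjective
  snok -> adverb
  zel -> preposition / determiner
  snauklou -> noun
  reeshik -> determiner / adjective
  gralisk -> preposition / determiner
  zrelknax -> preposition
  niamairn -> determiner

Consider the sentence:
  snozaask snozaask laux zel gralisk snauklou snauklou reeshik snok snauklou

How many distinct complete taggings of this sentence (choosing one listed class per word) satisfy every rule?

Candidates per position — 1:snozaask {adverb,noun}; 2:snozaask {adverb,noun}; 3:laux {adverb}; 4:zel {preposition,determiner}; 5:gralisk {preposition,determiner}; 6:snauklou {noun}; 7:snauklou {noun}; 8:reeshik {determiner,adjective}; 9:snok {adverb}; 10:snauklou {noun}.
There are 32 candidate sequences in total.
The sequences that satisfy every rule: noun noun adverb preposition preposition noun noun determiner adverb noun; noun noun adverb determiner preposition noun noun determiner adverb noun; noun noun adverb determiner preposition noun noun adjective adverb noun.
Count = 3.

3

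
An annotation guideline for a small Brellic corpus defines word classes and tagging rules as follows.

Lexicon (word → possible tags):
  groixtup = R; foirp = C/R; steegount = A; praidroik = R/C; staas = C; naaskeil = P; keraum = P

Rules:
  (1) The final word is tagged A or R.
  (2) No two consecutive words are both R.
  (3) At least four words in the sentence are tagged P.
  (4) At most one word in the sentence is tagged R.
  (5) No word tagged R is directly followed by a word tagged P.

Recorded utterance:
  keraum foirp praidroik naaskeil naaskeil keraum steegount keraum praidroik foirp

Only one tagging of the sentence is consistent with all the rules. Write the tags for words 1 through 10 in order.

Candidates per position — 1:keraum {P}; 2:foirp {C,R}; 3:praidroik {R,C}; 4:naaskeil {P}; 5:naaskeil {P}; 6:keraum {P}; 7:steegount {A}; 8:keraum {P}; 9:praidroik {R,C}; 10:foirp {C,R}.
Word 3 cannot be R — rule 5 would then fail for every completion. It is C.
Word 10 cannot be C — rule 1 would then fail for every completion. It is R.
Word 2 cannot be R — rule 4 would then fail for every completion. It is C.
Word 9 cannot be R — rule 2 would then fail for every completion. It is C.
The unique satisfying tagging is: P C C P P P A P C R.
Rule-by-rule: rule 1 satisfied; rule 2 satisfied; rule 3 satisfied; rule 4 satisfied; rule 5 satisfied.

P C C P P P A P C R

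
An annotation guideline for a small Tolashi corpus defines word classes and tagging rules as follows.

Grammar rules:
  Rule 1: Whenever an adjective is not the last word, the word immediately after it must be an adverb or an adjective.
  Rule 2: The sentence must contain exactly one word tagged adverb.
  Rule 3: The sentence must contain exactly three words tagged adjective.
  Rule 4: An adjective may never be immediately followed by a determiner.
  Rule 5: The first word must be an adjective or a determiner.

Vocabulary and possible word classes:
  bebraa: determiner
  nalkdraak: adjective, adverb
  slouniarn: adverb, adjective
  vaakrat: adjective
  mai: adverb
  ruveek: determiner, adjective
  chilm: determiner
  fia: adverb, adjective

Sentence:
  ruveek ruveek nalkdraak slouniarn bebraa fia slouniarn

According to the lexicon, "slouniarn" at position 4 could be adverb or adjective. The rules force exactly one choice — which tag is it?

Candidates per position — 1:ruveek {determiner,adjective}; 2:ruveek {determiner,adjective}; 3:nalkdraak {adjective,adverb}; 4:slouniarn {adverb,adjective}; 5:bebraa {determiner}; 6:fia {adverb,adjective}; 7:slouniarn {adverb,adjective}.
Word 4 cannot be adjective — rule 1 would then fail for every completion. It is adverb.
Word 6 cannot be adverb — rule 2 would then fail for every completion. It is adjective.
Word 7 cannot be adverb — rule 2 would then fail for every completion. It is adjective.
Word 3 cannot be adverb — rule 2 would then fail for every completion. It is adjective.
Word 1 cannot be adjective — rule 3 would then fail for every completion. It is determiner.
Word 2 cannot be adjective — rule 3 would then fail for every completion. It is determiner.
The unique satisfying tagging is: determiner determiner adjective adverb determiner adjective adjective.
Rule-by-rule: rule 1 holds; rule 2 holds; rule 3 holds; rule 4 holds; rule 5 holds.

adverb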